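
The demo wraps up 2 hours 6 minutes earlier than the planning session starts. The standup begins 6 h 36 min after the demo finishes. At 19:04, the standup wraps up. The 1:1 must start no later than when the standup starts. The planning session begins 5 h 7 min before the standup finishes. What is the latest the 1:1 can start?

The planning session starts at 19:04 − 307 min = 13:57.
The demo ends at 13:57 − 126 min = 11:51.
The standup starts at 11:51 + 396 min = 18:27.
The 1:1 is bounded by the standup, so the latest it can start is 18:27.

18:27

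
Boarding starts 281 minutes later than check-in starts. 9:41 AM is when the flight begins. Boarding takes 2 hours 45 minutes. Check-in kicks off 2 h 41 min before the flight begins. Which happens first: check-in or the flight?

Check-in starts at 9:41 AM − 161 min = 7:00 AM.
Check-in starts at 7:00 AM and the flight starts at 9:41 AM, so check-in is first.

check-in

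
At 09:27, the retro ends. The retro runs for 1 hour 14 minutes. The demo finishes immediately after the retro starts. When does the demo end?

08:13

The retro starts at 09:27 − 74 min = 08:13.
So the demo ends at 08:13.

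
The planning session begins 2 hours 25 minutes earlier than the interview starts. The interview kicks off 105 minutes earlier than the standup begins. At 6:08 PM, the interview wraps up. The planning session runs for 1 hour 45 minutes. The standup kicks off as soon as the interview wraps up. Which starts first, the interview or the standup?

the interview

The standup starts at 6:08 PM.
The interview starts at 6:08 PM − 105 min = 4:23 PM.
The interview starts at 4:23 PM and the standup starts at 6:08 PM, so the interview is first.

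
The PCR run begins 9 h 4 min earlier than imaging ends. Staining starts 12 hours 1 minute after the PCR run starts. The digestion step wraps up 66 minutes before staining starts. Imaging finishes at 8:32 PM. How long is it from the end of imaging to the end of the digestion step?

The PCR run starts at 8:32 PM − 544 min = 11:28 AM.
Staining starts at 11:28 AM + 721 min = 11:29 PM.
The digestion step ends at 11:29 PM − 66 min = 10:23 PM.
From 8:32 PM to 10:23 PM is 1 h 51 min.

1 h 51 min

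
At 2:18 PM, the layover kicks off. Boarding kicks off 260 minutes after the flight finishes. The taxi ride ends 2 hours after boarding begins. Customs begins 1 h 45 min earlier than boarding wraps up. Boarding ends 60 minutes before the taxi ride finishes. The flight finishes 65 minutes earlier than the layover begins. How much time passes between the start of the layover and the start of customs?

The flight ends at 2:18 PM − 65 min = 1:13 PM.
Boarding starts at 1:13 PM + 260 min = 5:33 PM.
The taxi ride ends at 5:33 PM + 120 min = 7:33 PM.
Boarding ends at 7:33 PM − 60 min = 6:33 PM.
Customs starts at 6:33 PM − 105 min = 4:48 PM.
From 2:18 PM to 4:48 PM is 2 h 30 min.

2 h 30 min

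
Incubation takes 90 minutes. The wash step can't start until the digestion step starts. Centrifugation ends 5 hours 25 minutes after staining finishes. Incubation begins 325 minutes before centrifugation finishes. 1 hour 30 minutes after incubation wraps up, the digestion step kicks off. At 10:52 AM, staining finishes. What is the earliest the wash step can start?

Centrifugation ends at 10:52 AM + 325 min = 4:17 PM.
Incubation starts at 4:17 PM − 325 min = 10:52 AM.
Incubation ends at 10:52 AM + 90 min = 12:22 PM.
The digestion step starts at 12:22 PM + 90 min = 1:52 PM.
The wash step is bounded by the digestion step, so the earliest it can start is 1:52 PM.

1:52 PM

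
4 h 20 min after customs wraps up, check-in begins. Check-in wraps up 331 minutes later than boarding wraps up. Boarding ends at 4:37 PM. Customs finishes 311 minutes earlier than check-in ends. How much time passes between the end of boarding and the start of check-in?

4 hours 40 minutes

Check-in ends at 4:37 PM + 331 min = 10:08 PM.
Customs ends at 10:08 PM − 311 min = 4:57 PM.
Check-in starts at 4:57 PM + 260 min = 9:17 PM.
From 4:37 PM to 9:17 PM is 4 hours 40 minutes.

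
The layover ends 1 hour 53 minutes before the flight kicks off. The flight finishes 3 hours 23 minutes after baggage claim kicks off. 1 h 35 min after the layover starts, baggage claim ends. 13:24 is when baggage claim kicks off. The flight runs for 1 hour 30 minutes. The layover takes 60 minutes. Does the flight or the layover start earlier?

The flight ends at 13:24 + 203 min = 16:47.
The flight starts at 16:47 − 90 min = 15:17.
The layover ends at 15:17 − 113 min = 13:24.
The layover starts at 13:24 − 60 min = 12:24.
The flight starts at 15:17 and the layover starts at 12:24, so the layover is first.

the layover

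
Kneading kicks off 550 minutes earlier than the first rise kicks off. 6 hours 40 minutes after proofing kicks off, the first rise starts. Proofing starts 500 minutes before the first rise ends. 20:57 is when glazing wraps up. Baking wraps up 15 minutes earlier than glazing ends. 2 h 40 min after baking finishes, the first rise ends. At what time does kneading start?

12:32

Baking ends at 20:57 − 15 min = 20:42.
The first rise ends at 20:42 + 160 min = 23:22.
Proofing starts at 23:22 − 500 min = 15:02.
The first rise starts at 15:02 + 400 min = 21:42.
Kneading starts at 21:42 − 550 min = 12:32.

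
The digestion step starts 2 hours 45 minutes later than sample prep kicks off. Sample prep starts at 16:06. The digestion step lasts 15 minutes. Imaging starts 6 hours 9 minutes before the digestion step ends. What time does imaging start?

The digestion step starts at 16:06 + 165 min = 18:51.
The digestion step ends at 18:51 + 15 min = 19:06.
Imaging starts at 19:06 − 369 min = 12:57.

12:57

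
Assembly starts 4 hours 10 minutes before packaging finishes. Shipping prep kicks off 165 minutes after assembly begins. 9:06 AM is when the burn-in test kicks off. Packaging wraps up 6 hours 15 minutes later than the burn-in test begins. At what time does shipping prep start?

1:56 PM

Packaging ends at 9:06 AM + 375 min = 3:21 PM.
Assembly starts at 3:21 PM − 250 min = 11:11 AM.
Shipping prep starts at 11:11 AM + 165 min = 1:56 PM.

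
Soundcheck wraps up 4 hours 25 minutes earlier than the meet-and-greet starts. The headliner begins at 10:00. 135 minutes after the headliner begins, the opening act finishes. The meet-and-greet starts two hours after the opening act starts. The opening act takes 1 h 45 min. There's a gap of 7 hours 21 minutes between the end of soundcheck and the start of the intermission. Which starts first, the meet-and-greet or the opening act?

The opening act ends at 10:00 + 135 min = 12:15.
The opening act starts at 12:15 − 105 min = 10:30.
The meet-and-greet starts at 10:30 + 120 min = 12:30.
The meet-and-greet starts at 12:30 and the opening act starts at 10:30, so the opening act is first.

the opening act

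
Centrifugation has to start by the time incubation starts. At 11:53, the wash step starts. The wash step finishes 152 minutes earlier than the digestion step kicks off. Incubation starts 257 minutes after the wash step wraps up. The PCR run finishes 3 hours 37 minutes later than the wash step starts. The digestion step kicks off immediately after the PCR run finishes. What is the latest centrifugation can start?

17:15

The PCR run ends at 11:53 + 217 min = 15:30.
So the digestion step starts at 15:30.
The wash step ends at 15:30 − 152 min = 12:58.
Incubation starts at 12:58 + 257 min = 17:15.
Centrifugation is bounded by incubation, so the latest it can start is 17:15.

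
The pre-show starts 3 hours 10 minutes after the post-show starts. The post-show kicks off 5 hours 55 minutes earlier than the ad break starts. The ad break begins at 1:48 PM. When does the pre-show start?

11:03 AM

The post-show starts at 1:48 PM − 355 min = 7:53 AM.
The pre-show starts at 7:53 AM + 190 min = 11:03 AM.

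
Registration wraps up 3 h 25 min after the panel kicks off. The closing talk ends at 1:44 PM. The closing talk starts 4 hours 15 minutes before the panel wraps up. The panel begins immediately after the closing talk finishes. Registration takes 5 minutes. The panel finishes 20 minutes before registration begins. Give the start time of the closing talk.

The panel starts at 1:44 PM.
Registration ends at 1:44 PM + 205 min = 5:09 PM.
Registration starts at 5:09 PM − 5 min = 5:04 PM.
The panel ends at 5:04 PM − 20 min = 4:44 PM.
The closing talk starts at 4:44 PM − 255 min = 12:29 PM.

12:29 PM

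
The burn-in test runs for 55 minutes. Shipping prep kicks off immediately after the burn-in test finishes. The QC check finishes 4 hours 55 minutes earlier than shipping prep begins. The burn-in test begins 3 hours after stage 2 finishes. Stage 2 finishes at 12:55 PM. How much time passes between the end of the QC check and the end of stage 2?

The burn-in test starts at 12:55 PM + 180 min = 3:55 PM.
The burn-in test ends at 3:55 PM + 55 min = 4:50 PM.
So shipping prep starts at 4:50 PM.
The QC check ends at 4:50 PM − 295 min = 11:55 AM.
From 11:55 AM to 12:55 PM is an hour.

an hour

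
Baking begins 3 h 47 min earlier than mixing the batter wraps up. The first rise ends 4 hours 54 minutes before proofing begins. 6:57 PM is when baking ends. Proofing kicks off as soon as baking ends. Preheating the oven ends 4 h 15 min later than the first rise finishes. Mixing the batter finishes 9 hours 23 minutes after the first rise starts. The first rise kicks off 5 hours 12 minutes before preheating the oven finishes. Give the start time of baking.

Proofing starts at 6:57 PM.
The first rise ends at 6:57 PM − 294 min = 2:03 PM.
Preheating the oven ends at 2:03 PM + 255 min = 6:18 PM.
The first rise starts at 6:18 PM − 312 min = 1:06 PM.
Mixing the batter ends at 1:06 PM + 563 min = 10:29 PM.
Baking starts at 10:29 PM − 227 min = 6:42 PM.

6:42 PM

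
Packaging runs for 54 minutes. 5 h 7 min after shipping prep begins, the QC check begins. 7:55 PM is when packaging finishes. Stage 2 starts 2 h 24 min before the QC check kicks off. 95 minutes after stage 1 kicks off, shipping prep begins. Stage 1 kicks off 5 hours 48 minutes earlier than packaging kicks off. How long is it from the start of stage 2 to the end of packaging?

Packaging starts at 7:55 PM − 54 min = 7:01 PM.
Stage 1 starts at 7:01 PM − 348 min = 1:13 PM.
Shipping prep starts at 1:13 PM + 95 min = 2:48 PM.
The QC check starts at 2:48 PM + 307 min = 7:55 PM.
Stage 2 starts at 7:55 PM − 144 min = 5:31 PM.
From 5:31 PM to 7:55 PM is 144 minutes.

144 minutes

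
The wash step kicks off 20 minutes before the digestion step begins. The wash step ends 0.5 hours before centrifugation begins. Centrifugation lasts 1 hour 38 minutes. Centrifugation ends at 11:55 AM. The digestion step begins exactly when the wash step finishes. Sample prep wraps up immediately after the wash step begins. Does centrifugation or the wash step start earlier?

Centrifugation starts at 11:55 AM − 98 min = 10:17 AM.
The wash step ends at 10:17 AM − 30 min = 9:47 AM.
So the digestion step starts at 9:47 AM.
The wash step starts at 9:47 AM − 20 min = 9:27 AM.
Centrifugation starts at 10:17 AM and the wash step starts at 9:27 AM, so the wash step is first.

the wash step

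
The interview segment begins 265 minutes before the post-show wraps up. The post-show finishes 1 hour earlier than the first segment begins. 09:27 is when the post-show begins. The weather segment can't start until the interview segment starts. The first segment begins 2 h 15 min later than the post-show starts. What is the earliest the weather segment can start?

06:17

The first segment starts at 09:27 + 135 min = 11:42.
The post-show ends at 11:42 − 60 min = 10:42.
The interview segment starts at 10:42 − 265 min = 06:17.
The weather segment is bounded by the interview segment, so the earliest it can start is 06:17.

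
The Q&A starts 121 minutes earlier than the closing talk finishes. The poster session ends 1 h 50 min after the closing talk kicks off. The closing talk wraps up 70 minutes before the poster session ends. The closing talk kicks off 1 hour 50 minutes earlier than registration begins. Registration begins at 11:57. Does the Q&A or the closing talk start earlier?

the Q&A

The closing talk starts at 11:57 − 110 min = 10:07.
The poster session ends at 10:07 + 110 min = 11:57.
The closing talk ends at 11:57 − 70 min = 10:47.
The Q&A starts at 10:47 − 121 min = 08:46.
The Q&A starts at 08:46 and the closing talk starts at 10:07, so the Q&A is first.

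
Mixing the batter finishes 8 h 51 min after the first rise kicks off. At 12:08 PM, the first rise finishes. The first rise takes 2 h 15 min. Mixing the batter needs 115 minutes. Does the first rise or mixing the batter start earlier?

The first rise starts at 12:08 PM − 135 min = 9:53 AM.
Mixing the batter ends at 9:53 AM + 531 min = 6:44 PM.
Mixing the batter starts at 6:44 PM − 115 min = 4:49 PM.
The first rise starts at 9:53 AM and mixing the batter starts at 4:49 PM, so the first rise is first.

the first rise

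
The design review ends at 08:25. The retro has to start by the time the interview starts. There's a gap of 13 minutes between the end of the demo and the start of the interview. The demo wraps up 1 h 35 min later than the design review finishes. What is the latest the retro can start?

10:13

The demo ends at 08:25 + 95 min = 10:00.
The interview starts at 10:00 + 13 min = 10:13.
The retro is bounded by the interview, so the latest it can start is 10:13.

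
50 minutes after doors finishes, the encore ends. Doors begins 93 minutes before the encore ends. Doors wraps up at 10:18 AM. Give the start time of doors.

9:35 AM

The encore ends at 10:18 AM + 50 min = 11:08 AM.
Doors starts at 11:08 AM − 93 min = 9:35 AM.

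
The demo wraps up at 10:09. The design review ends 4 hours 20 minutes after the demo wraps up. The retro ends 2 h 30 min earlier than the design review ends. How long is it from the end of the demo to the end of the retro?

110 minutes

The design review ends at 10:09 + 260 min = 14:29.
The retro ends at 14:29 − 150 min = 11:59.
From 10:09 to 11:59 is 110 minutes.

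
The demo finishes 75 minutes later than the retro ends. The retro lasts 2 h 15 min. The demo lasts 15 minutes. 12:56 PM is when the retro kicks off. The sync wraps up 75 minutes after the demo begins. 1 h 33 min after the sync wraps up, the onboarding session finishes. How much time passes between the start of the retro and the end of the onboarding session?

6 hours 3 minutes

The retro ends at 12:56 PM + 135 min = 3:11 PM.
The demo ends at 3:11 PM + 75 min = 4:26 PM.
The demo starts at 4:26 PM − 15 min = 4:11 PM.
The sync ends at 4:11 PM + 75 min = 5:26 PM.
The onboarding session ends at 5:26 PM + 93 min = 6:59 PM.
From 12:56 PM to 6:59 PM is 6 hours 3 minutes.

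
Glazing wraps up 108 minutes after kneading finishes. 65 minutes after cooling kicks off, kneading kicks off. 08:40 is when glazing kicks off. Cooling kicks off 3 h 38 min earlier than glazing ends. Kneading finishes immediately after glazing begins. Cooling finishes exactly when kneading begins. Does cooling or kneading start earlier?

cooling

Kneading ends at 08:40.
Glazing ends at 08:40 + 108 min = 10:28.
Cooling starts at 10:28 − 218 min = 06:50.
Kneading starts at 06:50 + 65 min = 07:55.
Cooling starts at 06:50 and kneading starts at 07:55, so cooling is first.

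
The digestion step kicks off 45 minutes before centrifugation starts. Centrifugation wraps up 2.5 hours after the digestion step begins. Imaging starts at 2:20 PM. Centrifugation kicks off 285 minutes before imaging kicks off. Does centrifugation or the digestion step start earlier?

Centrifugation starts at 2:20 PM − 285 min = 9:35 AM.
The digestion step starts at 9:35 AM − 45 min = 8:50 AM.
Centrifugation starts at 9:35 AM and the digestion step starts at 8:50 AM, so the digestion step is first.

the digestion step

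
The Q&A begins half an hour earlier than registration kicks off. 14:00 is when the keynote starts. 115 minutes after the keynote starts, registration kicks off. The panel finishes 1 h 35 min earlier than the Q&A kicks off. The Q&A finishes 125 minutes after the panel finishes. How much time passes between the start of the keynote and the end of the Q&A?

1 h 55 min

Registration starts at 14:00 + 115 min = 15:55.
The Q&A starts at 15:55 − 30 min = 15:25.
The panel ends at 15:25 − 95 min = 13:50.
The Q&A ends at 13:50 + 125 min = 15:55.
From 14:00 to 15:55 is 1 h 55 min.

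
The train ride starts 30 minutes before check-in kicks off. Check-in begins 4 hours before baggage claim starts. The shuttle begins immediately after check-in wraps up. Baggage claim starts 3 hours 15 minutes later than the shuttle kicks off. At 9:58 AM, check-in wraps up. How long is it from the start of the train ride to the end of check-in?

1 h 15 min

The shuttle starts at 9:58 AM.
Baggage claim starts at 9:58 AM + 195 min = 1:13 PM.
Check-in starts at 1:13 PM − 240 min = 9:13 AM.
The train ride starts at 9:13 AM − 30 min = 8:43 AM.
From 8:43 AM to 9:58 AM is 1 h 15 min.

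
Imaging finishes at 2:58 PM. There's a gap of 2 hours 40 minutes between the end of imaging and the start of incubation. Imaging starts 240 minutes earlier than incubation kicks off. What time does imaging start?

Incubation starts at 2:58 PM + 160 min = 5:38 PM.
Imaging starts at 5:38 PM − 240 min = 1:38 PM.

1:38 PM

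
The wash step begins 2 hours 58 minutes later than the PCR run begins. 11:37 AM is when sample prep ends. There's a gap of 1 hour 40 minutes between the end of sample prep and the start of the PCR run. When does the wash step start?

4:15 PM

The PCR run starts at 11:37 AM + 100 min = 1:17 PM.
The wash step starts at 1:17 PM + 178 min = 4:15 PM.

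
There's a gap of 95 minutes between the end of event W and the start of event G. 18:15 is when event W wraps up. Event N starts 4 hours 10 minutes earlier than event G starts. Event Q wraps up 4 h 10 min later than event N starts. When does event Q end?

Event G starts at 18:15 + 95 min = 19:50.
Event N starts at 19:50 − 250 min = 15:40.
Event Q ends at 15:40 + 250 min = 19:50.

19:50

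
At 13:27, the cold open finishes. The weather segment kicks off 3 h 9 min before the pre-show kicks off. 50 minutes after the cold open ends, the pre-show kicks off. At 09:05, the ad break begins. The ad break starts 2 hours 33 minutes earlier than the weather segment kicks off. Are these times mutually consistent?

No

The pre-show starts at 13:27 + 50 min = 14:17.
The weather segment starts at 14:17 − 189 min = 11:08.
The ad break starts at 11:08 − 153 min = 08:35.
But the ad break is also said to start at 09:05 — a 30-minute conflict.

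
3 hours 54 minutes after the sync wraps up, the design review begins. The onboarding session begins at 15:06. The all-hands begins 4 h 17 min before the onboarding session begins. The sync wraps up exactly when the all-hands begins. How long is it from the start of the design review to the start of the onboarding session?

23 minutes

The all-hands starts at 15:06 − 257 min = 10:49.
So the sync ends at 10:49.
The design review starts at 10:49 + 234 min = 14:43.
From 14:43 to 15:06 is 23 minutes.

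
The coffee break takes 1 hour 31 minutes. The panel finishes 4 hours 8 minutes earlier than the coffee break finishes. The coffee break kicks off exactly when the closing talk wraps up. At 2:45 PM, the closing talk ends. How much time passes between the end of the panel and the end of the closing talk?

The coffee break starts at 2:45 PM.
The coffee break ends at 2:45 PM + 91 min = 4:16 PM.
The panel ends at 4:16 PM − 248 min = 12:08 PM.
From 12:08 PM to 2:45 PM is 2 h 37 min.

2 h 37 min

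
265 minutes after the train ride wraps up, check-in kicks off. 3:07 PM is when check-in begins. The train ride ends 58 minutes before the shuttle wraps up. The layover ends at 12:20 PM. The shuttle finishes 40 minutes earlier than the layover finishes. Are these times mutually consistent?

Yes

The shuttle ends at 12:20 PM − 40 min = 11:40 AM.
The train ride ends at 11:40 AM − 58 min = 10:42 AM.
Check-in starts at 10:42 AM + 265 min = 3:07 PM.
That matches the stated 3:07 PM, so the schedule is consistent.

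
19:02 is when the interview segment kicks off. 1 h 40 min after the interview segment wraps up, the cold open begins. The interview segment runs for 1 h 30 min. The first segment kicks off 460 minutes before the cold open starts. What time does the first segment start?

14:32

The interview segment ends at 19:02 + 90 min = 20:32.
The cold open starts at 20:32 + 100 min = 22:12.
The first segment starts at 22:12 − 460 min = 14:32.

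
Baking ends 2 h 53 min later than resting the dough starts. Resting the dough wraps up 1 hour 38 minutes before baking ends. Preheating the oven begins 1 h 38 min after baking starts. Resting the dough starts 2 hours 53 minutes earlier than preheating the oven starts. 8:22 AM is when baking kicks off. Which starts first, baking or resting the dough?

resting the dough

Preheating the oven starts at 8:22 AM + 98 min = 10:00 AM.
Resting the dough starts at 10:00 AM − 173 min = 7:07 AM.
Baking starts at 8:22 AM and resting the dough starts at 7:07 AM, so resting the dough is first.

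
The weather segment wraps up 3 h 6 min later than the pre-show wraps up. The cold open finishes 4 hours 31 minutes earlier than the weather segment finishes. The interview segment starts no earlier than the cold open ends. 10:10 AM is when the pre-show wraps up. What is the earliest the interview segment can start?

The weather segment ends at 10:10 AM + 186 min = 1:16 PM.
The cold open ends at 1:16 PM − 271 min = 8:45 AM.
The interview segment is bounded by the cold open, so the earliest it can start is 8:45 AM.

8:45 AM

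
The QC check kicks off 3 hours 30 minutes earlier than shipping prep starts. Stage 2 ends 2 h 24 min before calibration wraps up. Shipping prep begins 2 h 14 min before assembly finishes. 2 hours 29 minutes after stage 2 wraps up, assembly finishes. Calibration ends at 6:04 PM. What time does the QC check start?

Stage 2 ends at 6:04 PM − 144 min = 3:40 PM.
Assembly ends at 3:40 PM + 149 min = 6:09 PM.
Shipping prep starts at 6:09 PM − 134 min = 3:55 PM.
The QC check starts at 3:55 PM − 210 min = 12:25 PM.

12:25 PM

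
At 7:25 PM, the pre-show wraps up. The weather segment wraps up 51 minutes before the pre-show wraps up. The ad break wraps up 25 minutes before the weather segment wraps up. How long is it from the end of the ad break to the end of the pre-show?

The weather segment ends at 7:25 PM − 51 min = 6:34 PM.
The ad break ends at 6:34 PM − 25 min = 6:09 PM.
From 6:09 PM to 7:25 PM is 1 h 16 min.

1 h 16 min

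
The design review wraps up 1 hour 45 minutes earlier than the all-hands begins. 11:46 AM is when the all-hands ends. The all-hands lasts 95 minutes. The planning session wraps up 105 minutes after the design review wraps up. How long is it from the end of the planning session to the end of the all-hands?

The all-hands starts at 11:46 AM − 95 min = 10:11 AM.
The design review ends at 10:11 AM − 105 min = 8:26 AM.
The planning session ends at 8:26 AM + 105 min = 10:11 AM.
From 10:11 AM to 11:46 AM is 1 h 35 min.

1 h 35 min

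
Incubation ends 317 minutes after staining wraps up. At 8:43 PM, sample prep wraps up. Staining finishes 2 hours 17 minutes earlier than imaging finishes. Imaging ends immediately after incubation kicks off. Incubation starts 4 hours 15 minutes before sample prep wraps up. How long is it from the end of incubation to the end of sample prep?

Incubation starts at 8:43 PM − 255 min = 4:28 PM.
So imaging ends at 4:28 PM.
Staining ends at 4:28 PM − 137 min = 2:11 PM.
Incubation ends at 2:11 PM + 317 min = 7:28 PM.
From 7:28 PM to 8:43 PM is 1 hour 15 minutes.

1 hour 15 minutes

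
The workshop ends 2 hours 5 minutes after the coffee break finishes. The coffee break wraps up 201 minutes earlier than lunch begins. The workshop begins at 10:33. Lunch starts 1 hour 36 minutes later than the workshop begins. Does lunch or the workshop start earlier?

the workshop

Lunch starts at 10:33 + 96 min = 12:09.
Lunch starts at 12:09 and the workshop starts at 10:33, so the workshop is first.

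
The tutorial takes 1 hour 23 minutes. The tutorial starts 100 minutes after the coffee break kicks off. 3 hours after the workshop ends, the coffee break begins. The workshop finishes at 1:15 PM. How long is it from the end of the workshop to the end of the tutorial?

The coffee break starts at 1:15 PM + 180 min = 4:15 PM.
The tutorial starts at 4:15 PM + 100 min = 5:55 PM.
The tutorial ends at 5:55 PM + 83 min = 7:18 PM.
From 1:15 PM to 7:18 PM is 6 h 3 min.

6 h 3 min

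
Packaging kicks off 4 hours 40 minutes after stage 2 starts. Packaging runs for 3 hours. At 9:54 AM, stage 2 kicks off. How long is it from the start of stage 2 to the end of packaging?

Packaging starts at 9:54 AM + 280 min = 2:34 PM.
Packaging ends at 2:34 PM + 180 min = 5:34 PM.
From 9:54 AM to 5:34 PM is 460 minutes.

460 minutes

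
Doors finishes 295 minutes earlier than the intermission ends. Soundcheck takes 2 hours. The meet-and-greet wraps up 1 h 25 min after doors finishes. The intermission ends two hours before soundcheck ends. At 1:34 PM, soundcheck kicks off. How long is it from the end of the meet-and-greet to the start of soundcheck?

210 minutes

Soundcheck ends at 1:34 PM + 120 min = 3:34 PM.
The intermission ends at 3:34 PM − 120 min = 1:34 PM.
Doors ends at 1:34 PM − 295 min = 8:39 AM.
The meet-and-greet ends at 8:39 AM + 85 min = 10:04 AM.
From 10:04 AM to 1:34 PM is 210 minutes.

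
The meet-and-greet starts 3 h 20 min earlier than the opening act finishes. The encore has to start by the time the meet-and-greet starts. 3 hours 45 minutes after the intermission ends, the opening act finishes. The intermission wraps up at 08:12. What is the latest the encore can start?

08:37

The opening act ends at 08:12 + 225 min = 11:57.
The meet-and-greet starts at 11:57 − 200 min = 08:37.
The encore is bounded by the meet-and-greet, so the latest it can start is 08:37.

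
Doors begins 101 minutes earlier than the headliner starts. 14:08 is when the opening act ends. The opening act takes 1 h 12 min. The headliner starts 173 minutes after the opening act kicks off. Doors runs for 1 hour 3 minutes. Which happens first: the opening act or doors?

The opening act starts at 14:08 − 72 min = 12:56.
The headliner starts at 12:56 + 173 min = 15:49.
Doors starts at 15:49 − 101 min = 14:08.
The opening act starts at 12:56 and doors starts at 14:08, so the opening act is first.

the opening act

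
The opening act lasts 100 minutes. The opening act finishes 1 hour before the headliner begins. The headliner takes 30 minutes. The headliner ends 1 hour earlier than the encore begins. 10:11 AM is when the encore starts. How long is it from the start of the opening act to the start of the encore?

250 minutes

The headliner ends at 10:11 AM − 60 min = 9:11 AM.
The headliner starts at 9:11 AM − 30 min = 8:41 AM.
The opening act ends at 8:41 AM − 60 min = 7:41 AM.
The opening act starts at 7:41 AM − 100 min = 6:01 AM.
From 6:01 AM to 10:11 AM is 250 minutes.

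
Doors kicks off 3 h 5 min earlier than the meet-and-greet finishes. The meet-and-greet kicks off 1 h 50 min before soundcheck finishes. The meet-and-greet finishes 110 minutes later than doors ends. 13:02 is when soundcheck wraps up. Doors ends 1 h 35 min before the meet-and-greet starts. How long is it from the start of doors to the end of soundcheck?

4 hours 40 minutes

The meet-and-greet starts at 13:02 − 110 min = 11:12.
Doors ends at 11:12 − 95 min = 09:37.
The meet-and-greet ends at 09:37 + 110 min = 11:27.
Doors starts at 11:27 − 185 min = 08:22.
From 08:22 to 13:02 is 4 hours 40 minutes.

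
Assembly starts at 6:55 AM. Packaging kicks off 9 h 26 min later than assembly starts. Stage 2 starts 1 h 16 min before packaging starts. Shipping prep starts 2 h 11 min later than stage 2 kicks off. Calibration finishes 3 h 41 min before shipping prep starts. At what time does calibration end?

Packaging starts at 6:55 AM + 566 min = 4:21 PM.
Stage 2 starts at 4:21 PM − 76 min = 3:05 PM.
Shipping prep starts at 3:05 PM + 131 min = 5:16 PM.
Calibration ends at 5:16 PM − 221 min = 1:35 PM.

1:35 PM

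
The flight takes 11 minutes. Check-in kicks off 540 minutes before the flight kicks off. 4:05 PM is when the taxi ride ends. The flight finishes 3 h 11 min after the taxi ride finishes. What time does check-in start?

10:05 AM

The flight ends at 4:05 PM + 191 min = 7:16 PM.
The flight starts at 7:16 PM − 11 min = 7:05 PM.
Check-in starts at 7:05 PM − 540 min = 10:05 AM.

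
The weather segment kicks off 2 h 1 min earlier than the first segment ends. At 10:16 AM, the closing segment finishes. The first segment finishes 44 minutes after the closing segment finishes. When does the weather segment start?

The first segment ends at 10:16 AM + 44 min = 11:00 AM.
The weather segment starts at 11:00 AM − 121 min = 8:59 AM.

8:59 AM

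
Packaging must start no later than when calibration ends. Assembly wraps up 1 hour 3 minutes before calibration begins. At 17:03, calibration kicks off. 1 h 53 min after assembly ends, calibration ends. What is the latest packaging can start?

Assembly ends at 17:03 − 63 min = 16:00.
Calibration ends at 16:00 + 113 min = 17:53.
Packaging is bounded by calibration, so the latest it can start is 17:53.

17:53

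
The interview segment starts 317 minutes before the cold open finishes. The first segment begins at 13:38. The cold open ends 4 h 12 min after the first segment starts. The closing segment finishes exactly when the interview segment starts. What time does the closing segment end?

12:33

The cold open ends at 13:38 + 252 min = 17:50.
The interview segment starts at 17:50 − 317 min = 12:33.
So the closing segment ends at 12:33.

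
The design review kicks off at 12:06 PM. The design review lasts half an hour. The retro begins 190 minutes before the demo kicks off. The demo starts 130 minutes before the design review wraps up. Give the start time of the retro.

The design review ends at 12:06 PM + 30 min = 12:36 PM.
The demo starts at 12:36 PM − 130 min = 10:26 AM.
The retro starts at 10:26 AM − 190 min = 7:16 AM.

7:16 AM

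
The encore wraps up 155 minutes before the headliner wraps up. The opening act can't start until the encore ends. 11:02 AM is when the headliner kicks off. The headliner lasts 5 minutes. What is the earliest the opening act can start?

The headliner ends at 11:02 AM + 5 min = 11:07 AM.
The encore ends at 11:07 AM − 155 min = 8:32 AM.
The opening act is bounded by the encore, so the earliest it can start is 8:32 AM.

8:32 AM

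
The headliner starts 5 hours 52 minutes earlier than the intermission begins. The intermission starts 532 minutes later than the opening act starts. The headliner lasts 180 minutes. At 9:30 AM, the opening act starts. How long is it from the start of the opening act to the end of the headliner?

The intermission starts at 9:30 AM + 532 min = 6:22 PM.
The headliner starts at 6:22 PM − 352 min = 12:30 PM.
The headliner ends at 12:30 PM + 180 min = 3:30 PM.
From 9:30 AM to 3:30 PM is 360 minutes.

360 minutes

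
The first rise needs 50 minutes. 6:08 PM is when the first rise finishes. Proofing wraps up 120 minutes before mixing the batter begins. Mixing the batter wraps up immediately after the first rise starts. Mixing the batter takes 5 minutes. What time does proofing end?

3:13 PM

The first rise starts at 6:08 PM − 50 min = 5:18 PM.
So mixing the batter ends at 5:18 PM.
Mixing the batter starts at 5:18 PM − 5 min = 5:13 PM.
Proofing ends at 5:13 PM − 120 min = 3:13 PM.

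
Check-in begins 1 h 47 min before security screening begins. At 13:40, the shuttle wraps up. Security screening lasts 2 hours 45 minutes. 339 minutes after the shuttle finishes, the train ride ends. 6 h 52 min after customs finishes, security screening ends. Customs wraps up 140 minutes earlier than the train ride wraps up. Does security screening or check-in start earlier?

The train ride ends at 13:40 + 339 min = 19:19.
Customs ends at 19:19 − 140 min = 16:59.
Security screening ends at 16:59 + 412 min = 23:51.
Security screening starts at 23:51 − 165 min = 21:06.
Check-in starts at 21:06 − 107 min = 19:19.
Security screening starts at 21:06 and check-in starts at 19:19, so check-in is first.

check-in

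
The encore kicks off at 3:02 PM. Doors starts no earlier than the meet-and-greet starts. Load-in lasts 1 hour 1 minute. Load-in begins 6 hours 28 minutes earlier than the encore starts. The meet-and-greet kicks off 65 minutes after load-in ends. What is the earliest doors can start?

10:40 AM

Load-in starts at 3:02 PM − 388 min = 8:34 AM.
Load-in ends at 8:34 AM + 61 min = 9:35 AM.
The meet-and-greet starts at 9:35 AM + 65 min = 10:40 AM.
Doors is bounded by the meet-and-greet, so the earliest it can start is 10:40 AM.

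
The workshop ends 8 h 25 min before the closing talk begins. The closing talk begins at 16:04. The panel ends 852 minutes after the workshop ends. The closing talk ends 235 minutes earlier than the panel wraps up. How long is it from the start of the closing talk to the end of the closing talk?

1 h 52 min

The workshop ends at 16:04 − 505 min = 07:39.
The panel ends at 07:39 + 852 min = 21:51.
The closing talk ends at 21:51 − 235 min = 17:56.
From 16:04 to 17:56 is 1 h 52 min.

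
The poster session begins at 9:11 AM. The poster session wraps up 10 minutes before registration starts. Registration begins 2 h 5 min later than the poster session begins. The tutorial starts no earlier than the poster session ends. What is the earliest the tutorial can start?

Registration starts at 9:11 AM + 125 min = 11:16 AM.
The poster session ends at 11:16 AM − 10 min = 11:06 AM.
The tutorial is bounded by the poster session, so the earliest it can start is 11:06 AM.

11:06 AM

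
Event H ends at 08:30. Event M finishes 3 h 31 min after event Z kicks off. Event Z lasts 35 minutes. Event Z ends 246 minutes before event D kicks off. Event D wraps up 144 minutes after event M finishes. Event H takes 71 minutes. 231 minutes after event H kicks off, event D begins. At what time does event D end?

12:24

Event H starts at 08:30 − 71 min = 07:19.
Event D starts at 07:19 + 231 min = 11:10.
Event Z ends at 11:10 − 246 min = 07:04.
Event Z starts at 07:04 − 35 min = 06:29.
Event M ends at 06:29 + 211 min = 10:00.
Event D ends at 10:00 + 144 min = 12:24.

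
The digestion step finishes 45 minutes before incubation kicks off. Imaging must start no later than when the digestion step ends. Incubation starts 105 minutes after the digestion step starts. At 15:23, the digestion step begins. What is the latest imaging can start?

Incubation starts at 15:23 + 105 min = 17:08.
The digestion step ends at 17:08 − 45 min = 16:23.
Imaging is bounded by the digestion step, so the latest it can start is 16:23.

16:23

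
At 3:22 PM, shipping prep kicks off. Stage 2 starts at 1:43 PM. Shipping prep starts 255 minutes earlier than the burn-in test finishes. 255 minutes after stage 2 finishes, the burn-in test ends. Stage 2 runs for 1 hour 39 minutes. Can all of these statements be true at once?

Stage 2 ends at 1:43 PM + 99 min = 3:22 PM.
The burn-in test ends at 3:22 PM + 255 min = 7:37 PM.
Shipping prep starts at 7:37 PM − 255 min = 3:22 PM.
That matches the stated 3:22 PM, so the schedule is consistent.

Yes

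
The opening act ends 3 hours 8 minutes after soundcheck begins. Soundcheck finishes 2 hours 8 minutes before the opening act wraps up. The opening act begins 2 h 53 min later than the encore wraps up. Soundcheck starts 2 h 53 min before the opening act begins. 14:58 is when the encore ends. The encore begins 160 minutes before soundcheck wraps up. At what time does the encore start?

The opening act starts at 14:58 + 173 min = 17:51.
Soundcheck starts at 17:51 − 173 min = 14:58.
The opening act ends at 14:58 + 188 min = 18:06.
Soundcheck ends at 18:06 − 128 min = 15:58.
The encore starts at 15:58 − 160 min = 13:18.

13:18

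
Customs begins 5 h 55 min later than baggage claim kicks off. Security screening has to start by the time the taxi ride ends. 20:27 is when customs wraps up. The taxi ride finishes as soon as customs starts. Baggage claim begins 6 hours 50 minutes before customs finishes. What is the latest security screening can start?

Baggage claim starts at 20:27 − 410 min = 13:37.
Customs starts at 13:37 + 355 min = 19:32.
So the taxi ride ends at 19:32.
Security screening is bounded by the taxi ride, so the latest it can start is 19:32.

19:32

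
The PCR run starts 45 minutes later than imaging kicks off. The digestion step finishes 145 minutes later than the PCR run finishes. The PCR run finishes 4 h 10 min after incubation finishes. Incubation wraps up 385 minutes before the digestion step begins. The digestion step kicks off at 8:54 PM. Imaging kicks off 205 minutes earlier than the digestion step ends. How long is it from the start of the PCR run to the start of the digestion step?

Incubation ends at 8:54 PM − 385 min = 2:29 PM.
The PCR run ends at 2:29 PM + 250 min = 6:39 PM.
The digestion step ends at 6:39 PM + 145 min = 9:04 PM.
Imaging starts at 9:04 PM − 205 min = 5:39 PM.
The PCR run starts at 5:39 PM + 45 min = 6:24 PM.
From 6:24 PM to 8:54 PM is 150 minutes.

150 minutes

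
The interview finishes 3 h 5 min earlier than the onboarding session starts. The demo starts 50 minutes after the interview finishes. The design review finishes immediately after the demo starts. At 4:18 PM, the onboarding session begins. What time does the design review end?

The interview ends at 4:18 PM − 185 min = 1:13 PM.
The demo starts at 1:13 PM + 50 min = 2:03 PM.
So the design review ends at 2:03 PM.

2:03 PM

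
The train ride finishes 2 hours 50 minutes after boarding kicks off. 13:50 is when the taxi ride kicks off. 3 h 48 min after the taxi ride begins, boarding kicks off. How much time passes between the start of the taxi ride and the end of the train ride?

Boarding starts at 13:50 + 228 min = 17:38.
The train ride ends at 17:38 + 170 min = 20:28.
From 13:50 to 20:28 is 6 h 38 min.

6 h 38 min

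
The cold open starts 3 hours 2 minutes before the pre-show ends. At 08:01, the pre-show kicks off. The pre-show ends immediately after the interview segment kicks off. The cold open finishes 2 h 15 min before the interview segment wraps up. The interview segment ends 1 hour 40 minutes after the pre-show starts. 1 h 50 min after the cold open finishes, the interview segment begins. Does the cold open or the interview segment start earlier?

The interview segment ends at 08:01 + 100 min = 09:41.
The cold open ends at 09:41 − 135 min = 07:26.
The interview segment starts at 07:26 + 110 min = 09:16.
So the pre-show ends at 09:16.
The cold open starts at 09:16 − 182 min = 06:14.
The cold open starts at 06:14 and the interview segment starts at 09:16, so the cold open is first.

the cold open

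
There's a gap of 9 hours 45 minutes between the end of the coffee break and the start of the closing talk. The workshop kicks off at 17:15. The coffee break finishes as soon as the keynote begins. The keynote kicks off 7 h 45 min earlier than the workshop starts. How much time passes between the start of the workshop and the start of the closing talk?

The keynote starts at 17:15 − 465 min = 09:30.
So the coffee break ends at 09:30.
The closing talk starts at 09:30 + 585 min = 19:15.
From 17:15 to 19:15 is 2 hours.

2 hours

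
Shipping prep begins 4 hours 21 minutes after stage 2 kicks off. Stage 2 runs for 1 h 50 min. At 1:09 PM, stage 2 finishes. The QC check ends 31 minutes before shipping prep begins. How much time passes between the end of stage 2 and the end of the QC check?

120 minutes

Stage 2 starts at 1:09 PM − 110 min = 11:19 AM.
Shipping prep starts at 11:19 AM + 261 min = 3:40 PM.
The QC check ends at 3:40 PM − 31 min = 3:09 PM.
From 1:09 PM to 3:09 PM is 120 minutes.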